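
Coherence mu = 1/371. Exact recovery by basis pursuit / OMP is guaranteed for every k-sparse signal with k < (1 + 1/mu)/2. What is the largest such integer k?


1/mu = 371.
1 + 1/mu = 372.
(1 + 1/mu)/2 = 186 is an integer and the inequality is strict, so k_max = 186 - 1 = 185.

185


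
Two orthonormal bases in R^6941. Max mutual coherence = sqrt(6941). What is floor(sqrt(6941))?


83^2 = 6889 <= 6941 < 7056 = 84^2, so 83 <= sqrt(6941) < 84.
floor(sqrt(6941)) = 83.

83


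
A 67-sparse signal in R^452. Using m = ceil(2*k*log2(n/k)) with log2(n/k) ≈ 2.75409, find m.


log2(n/k) = log2(452/67) ≈ 2.75409.
2*k*log2(n/k) ≈ 2*67*2.75409 = 369.04806.
m = ceil(369.04806) = 370.

370


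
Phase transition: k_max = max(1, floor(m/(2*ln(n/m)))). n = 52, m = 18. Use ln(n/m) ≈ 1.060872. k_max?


n/m = 52/18 = 26/9.
ln(n/m) ≈ 1.060872.
2*ln(n/m) ≈ 2.121744.
m/(2*ln(n/m)) ≈ 18/2.121744 ≈ 8.4836.
floor = 8.
k_max = max(1, 8) = 8.

8


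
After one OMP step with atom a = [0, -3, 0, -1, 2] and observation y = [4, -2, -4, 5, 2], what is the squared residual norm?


a^T a = 14.
a^T y = 5.
coeff = 5/14 = 5/14.
||r||^2 = 885/14.

885/14


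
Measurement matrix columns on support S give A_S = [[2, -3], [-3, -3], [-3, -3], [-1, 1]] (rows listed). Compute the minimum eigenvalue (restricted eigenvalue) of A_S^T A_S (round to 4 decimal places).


A_S^T A_S = [[23, 11], [11, 28]].
trace = 51.
det = 523.
disc = trace^2 - 4*det = 2601 - 4*523 = 509.
sqrt(509) ≈ 22.561028.
lam_min = (51 - sqrt(509))/2 ≈ (51 - 22.561028)/2 = 14.219486 ≈ 14.2195.

14.2195


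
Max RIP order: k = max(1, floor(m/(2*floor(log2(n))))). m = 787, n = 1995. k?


floor(log2(1995)) = 10.
2*10 = 20.
m/(2*floor(log2(n))) = 787/20 ≈ 39.35.
floor = 39.
k = max(1, 39) = 39.

39


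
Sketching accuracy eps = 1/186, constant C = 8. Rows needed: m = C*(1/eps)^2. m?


1/eps = 186.
(1/eps)^2 = 34596.
m = 8*34596 = 276768.

276768


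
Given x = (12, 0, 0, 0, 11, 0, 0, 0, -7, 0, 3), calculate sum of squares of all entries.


Non-zero entries: [(0, 12), (4, 11), (8, -7), (10, 3)]
Squares: [144, 121, 49, 9]
||x||_2^2 = sum = 323.

323


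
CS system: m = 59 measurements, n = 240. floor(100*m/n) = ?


100*m/n = 100*59/240 ≈ 24.5833.
floor = 24.

24


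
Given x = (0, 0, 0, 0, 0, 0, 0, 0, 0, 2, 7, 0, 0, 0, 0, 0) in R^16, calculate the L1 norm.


Non-zero entries: [(9, 2), (10, 7)]
Absolute values: [2, 7]
||x||_1 = sum = 9.

9


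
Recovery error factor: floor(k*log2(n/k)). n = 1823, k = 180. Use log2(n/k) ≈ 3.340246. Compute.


log2(n/k) = log2(1823/180) ≈ 3.340246.
k*log2(n/k) ≈ 180*3.340246 = 601.24428.
floor(601.24428) = 601.

601


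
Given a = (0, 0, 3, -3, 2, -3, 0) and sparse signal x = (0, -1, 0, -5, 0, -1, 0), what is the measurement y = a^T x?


Non-zero terms: ['0*-1', '-3*-5', '-3*-1']
Products: [0, 15, 3]
y = sum = 18.

18


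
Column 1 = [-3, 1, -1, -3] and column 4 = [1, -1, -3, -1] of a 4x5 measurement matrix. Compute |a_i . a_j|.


Inner product: -3*1 + 1*-1 + -1*-3 + -3*-1
Products: [-3, -1, 3, 3]
Sum = 2.
|dot| = 2.

2


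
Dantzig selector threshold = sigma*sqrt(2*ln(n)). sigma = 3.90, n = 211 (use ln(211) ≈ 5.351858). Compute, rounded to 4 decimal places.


ln(211) ≈ 5.351858.
2*ln(n) ≈ 10.703716.
sqrt(2*ln(n)) ≈ sqrt(10.703716) ≈ 3.271653.
threshold ≈ 3.90*3.271653 = 12.7594467 ≈ 12.7594.

12.7594


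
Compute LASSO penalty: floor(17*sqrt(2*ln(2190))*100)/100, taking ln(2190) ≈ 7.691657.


ln(2190) ≈ 7.691657.
2*ln(n) ≈ 15.383314.
sqrt(2*ln(n)) ≈ sqrt(15.383314) ≈ 3.922157.
lambda ≈ 17*3.922157 = 66.676669.
floor(lambda*100)/100 = 66.67.

66.67


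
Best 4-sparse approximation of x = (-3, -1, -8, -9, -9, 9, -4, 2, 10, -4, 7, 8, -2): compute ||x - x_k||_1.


Sorted |x_i| descending: [10, 9, 9, 9, 8, 8, 7, 4, 4, 3, 2, 2, 1]
Keep top 4: [10, 9, 9, 9]
Tail entries: [8, 8, 7, 4, 4, 3, 2, 2, 1]
L1 error = sum of tail = 39.

39


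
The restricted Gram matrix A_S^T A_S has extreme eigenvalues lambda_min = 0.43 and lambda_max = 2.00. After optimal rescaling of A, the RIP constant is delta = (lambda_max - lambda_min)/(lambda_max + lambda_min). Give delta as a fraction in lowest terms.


lambda_max - lambda_min = 2.00 - 0.43 = 1.57.
lambda_max + lambda_min = 2.00 + 0.43 = 2.43.
delta = 1.57/2.43 = 157/243.

157/243


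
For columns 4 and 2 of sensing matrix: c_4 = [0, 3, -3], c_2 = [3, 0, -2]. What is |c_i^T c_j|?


Inner product: 0*3 + 3*0 + -3*-2
Products: [0, 0, 6]
Sum = 6.
|dot| = 6.

6


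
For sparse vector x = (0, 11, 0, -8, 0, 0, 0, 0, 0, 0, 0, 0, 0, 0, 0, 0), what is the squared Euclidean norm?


Non-zero entries: [(1, 11), (3, -8)]
Squares: [121, 64]
||x||_2^2 = sum = 185.

185


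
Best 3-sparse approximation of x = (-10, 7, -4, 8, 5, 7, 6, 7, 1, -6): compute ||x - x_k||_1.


Sorted |x_i| descending: [10, 8, 7, 7, 7, 6, 6, 5, 4, 1]
Keep top 3: [10, 8, 7]
Tail entries: [7, 7, 6, 6, 5, 4, 1]
L1 error = sum of tail = 36.

36


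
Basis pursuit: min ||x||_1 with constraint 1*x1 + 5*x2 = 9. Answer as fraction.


Axis intercepts:
  x1 = 9, x2 = 0: L1 = 9
  x1 = 0, x2 = 9/5: L1 = 9/5
x* = (0, 9/5)
||x*||_1 = 9/5.

9/5


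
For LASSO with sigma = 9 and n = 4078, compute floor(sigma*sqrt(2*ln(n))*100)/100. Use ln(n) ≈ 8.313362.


ln(4078) ≈ 8.313362.
2*ln(n) ≈ 16.626724.
sqrt(2*ln(n)) ≈ sqrt(16.626724) ≈ 4.077588.
lambda ≈ 9*4.077588 = 36.698292.
floor(lambda*100)/100 = 36.69.

36.69


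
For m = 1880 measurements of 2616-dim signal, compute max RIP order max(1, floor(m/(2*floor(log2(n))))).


floor(log2(2616)) = 11.
2*11 = 22.
m/(2*floor(log2(n))) = 1880/22 ≈ 85.4545.
floor = 85.
k = max(1, 85) = 85.

85


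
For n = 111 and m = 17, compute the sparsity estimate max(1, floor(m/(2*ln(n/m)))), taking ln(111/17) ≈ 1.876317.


n/m = 111/17.
ln(n/m) ≈ 1.876317.
2*ln(n/m) ≈ 3.752634.
m/(2*ln(n/m)) ≈ 17/3.752634 ≈ 4.5302.
floor = 4.
k_max = max(1, 4) = 4.

4


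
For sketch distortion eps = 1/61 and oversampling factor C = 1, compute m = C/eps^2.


1/eps = 61.
(1/eps)^2 = 3721.
m = 1*3721 = 3721.

3721


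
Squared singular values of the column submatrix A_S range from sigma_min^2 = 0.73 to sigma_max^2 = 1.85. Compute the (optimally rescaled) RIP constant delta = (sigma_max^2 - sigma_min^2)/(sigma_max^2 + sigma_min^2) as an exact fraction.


lambda_max - lambda_min = 1.85 - 0.73 = 1.12.
lambda_max + lambda_min = 1.85 + 0.73 = 2.58.
delta = 1.12/2.58 = 112/258 = 56/129.

56/129


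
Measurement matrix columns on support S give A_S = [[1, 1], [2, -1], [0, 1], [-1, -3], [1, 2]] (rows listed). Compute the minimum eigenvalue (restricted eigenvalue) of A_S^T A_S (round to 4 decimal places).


A_S^T A_S = [[7, 4], [4, 16]].
trace = 23.
det = 96.
disc = trace^2 - 4*det = 529 - 4*96 = 145.
sqrt(145) ≈ 12.041595.
lam_min = (23 - sqrt(145))/2 ≈ (23 - 12.041595)/2 = 5.4792025 ≈ 5.4792.

5.4792


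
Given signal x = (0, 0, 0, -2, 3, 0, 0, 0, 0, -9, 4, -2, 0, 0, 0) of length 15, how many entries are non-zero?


Non-zero positions: [3, 4, 9, 10, 11].
Sparsity = 5.

5


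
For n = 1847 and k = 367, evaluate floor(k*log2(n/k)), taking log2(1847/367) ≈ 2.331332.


log2(n/k) = log2(1847/367) ≈ 2.331332.
k*log2(n/k) ≈ 367*2.331332 = 855.598844.
floor(855.598844) = 855.

855


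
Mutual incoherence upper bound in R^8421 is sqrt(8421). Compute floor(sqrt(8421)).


91^2 = 8281 <= 8421 < 8464 = 92^2, so 91 <= sqrt(8421) < 92.
floor(sqrt(8421)) = 91.

91


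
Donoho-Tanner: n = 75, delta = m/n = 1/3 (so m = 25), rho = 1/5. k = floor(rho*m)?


m = 1/3*75 = 25.
rho = 1/5.
rho*m = 1/5*25 = 5.
k = floor(5) = 5.

5


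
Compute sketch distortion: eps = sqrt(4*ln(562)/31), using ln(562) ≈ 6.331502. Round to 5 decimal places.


ln(562) ≈ 6.331502.
4*ln(N)/m ≈ 4*6.331502/31 ≈ 0.816968.
eps = sqrt(0.816968) ≈ 0.9038628 ≈ 0.90386.

0.90386


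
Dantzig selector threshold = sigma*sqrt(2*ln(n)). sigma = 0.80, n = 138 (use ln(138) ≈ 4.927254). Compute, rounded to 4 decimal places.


ln(138) ≈ 4.927254.
2*ln(n) ≈ 9.854508.
sqrt(2*ln(n)) ≈ sqrt(9.854508) ≈ 3.139189.
threshold ≈ 0.80*3.139189 = 2.5113512 ≈ 2.5114.

2.5114


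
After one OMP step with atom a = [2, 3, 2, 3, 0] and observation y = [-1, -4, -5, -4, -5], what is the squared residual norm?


a^T a = 26.
a^T y = -36.
coeff = -36/26 = -18/13.
||r||^2 = 431/13.

431/13


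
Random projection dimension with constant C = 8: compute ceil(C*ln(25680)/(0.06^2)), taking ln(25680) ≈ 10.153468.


ln(25680) ≈ 10.153468.
eps^2 = 0.06^2 = 0.0036.
C*ln(N)/eps^2 ≈ 8*10.153468/0.0036 ≈ 22563.2622.
m = ceil(22563.2622) = 22564.

22564


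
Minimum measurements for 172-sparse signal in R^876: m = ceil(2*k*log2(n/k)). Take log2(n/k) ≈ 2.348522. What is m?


log2(n/k) = log2(876/172) ≈ 2.348522.
2*k*log2(n/k) ≈ 2*172*2.348522 = 807.891568.
m = ceil(807.891568) = 808.

808


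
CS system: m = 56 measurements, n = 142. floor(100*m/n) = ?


100*m/n = 100*56/142 ≈ 39.4366.
floor = 39.

39


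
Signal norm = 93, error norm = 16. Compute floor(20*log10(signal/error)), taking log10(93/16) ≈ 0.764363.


||x||/||e|| = 93/16.
log10(93/16) ≈ 0.764363.
20*log10(||x||/||e||) ≈ 20*0.764363 = 15.28726.
floor(15.28726) = 15.

15


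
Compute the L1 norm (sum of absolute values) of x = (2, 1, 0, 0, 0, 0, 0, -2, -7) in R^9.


Non-zero entries: [(0, 2), (1, 1), (7, -2), (8, -7)]
Absolute values: [2, 1, 2, 7]
||x||_1 = sum = 12.

12


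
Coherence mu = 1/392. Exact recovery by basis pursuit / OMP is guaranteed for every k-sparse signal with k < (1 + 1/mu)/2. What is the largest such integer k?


1/mu = 392.
1 + 1/mu = 393.
(1 + 1/mu)/2 = 196.5 is not an integer, so k_max = floor(196.5) = 196.

196


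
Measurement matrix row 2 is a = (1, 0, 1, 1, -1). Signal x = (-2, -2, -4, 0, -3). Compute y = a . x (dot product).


Non-zero terms: ['1*-2', '0*-2', '1*-4', '-1*-3']
Products: [-2, 0, -4, 3]
y = sum = -3.

-3


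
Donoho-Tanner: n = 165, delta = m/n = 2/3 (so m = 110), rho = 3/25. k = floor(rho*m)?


m = 2/3*165 = 110.
rho = 3/25.
rho*m = 3/25*110 = 13.2.
k = floor(13.2) = 13.

13


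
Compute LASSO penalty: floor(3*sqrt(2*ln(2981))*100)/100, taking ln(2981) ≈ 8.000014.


ln(2981) ≈ 8.000014.
2*ln(n) ≈ 16.000028.
sqrt(2*ln(n)) ≈ sqrt(16.000028) ≈ 4.000003.
lambda ≈ 3*4.000003 = 12.000009.
floor(lambda*100)/100 = 12.00.

12.00


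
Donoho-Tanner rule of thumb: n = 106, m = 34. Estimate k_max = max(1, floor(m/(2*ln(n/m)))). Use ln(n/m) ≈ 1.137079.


n/m = 106/34 = 53/17.
ln(n/m) ≈ 1.137079.
2*ln(n/m) ≈ 2.274158.
m/(2*ln(n/m)) ≈ 34/2.274158 ≈ 14.9506.
floor = 14.
k_max = max(1, 14) = 14.

14


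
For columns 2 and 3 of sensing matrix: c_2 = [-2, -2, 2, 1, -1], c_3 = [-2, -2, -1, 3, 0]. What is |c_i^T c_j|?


Inner product: -2*-2 + -2*-2 + 2*-1 + 1*3 + -1*0
Products: [4, 4, -2, 3, 0]
Sum = 9.
|dot| = 9.

9


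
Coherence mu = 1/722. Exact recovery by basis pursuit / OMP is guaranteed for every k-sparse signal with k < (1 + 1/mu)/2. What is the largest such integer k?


1/mu = 722.
1 + 1/mu = 723.
(1 + 1/mu)/2 = 361.5 is not an integer, so k_max = floor(361.5) = 361.

361


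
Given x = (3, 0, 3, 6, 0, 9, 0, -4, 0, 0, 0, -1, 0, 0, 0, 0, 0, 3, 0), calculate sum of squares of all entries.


Non-zero entries: [(0, 3), (2, 3), (3, 6), (5, 9), (7, -4), (11, -1), (17, 3)]
Squares: [9, 9, 36, 81, 16, 1, 9]
||x||_2^2 = sum = 161.

161


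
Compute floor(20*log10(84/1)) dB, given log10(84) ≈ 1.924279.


||x||/||e|| = 84/1 = 84.
log10(84) ≈ 1.924279.
20*log10(||x||/||e||) ≈ 20*1.924279 = 38.48558.
floor(38.48558) = 38.

38


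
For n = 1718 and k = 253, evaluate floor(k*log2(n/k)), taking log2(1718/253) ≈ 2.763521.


log2(n/k) = log2(1718/253) ≈ 2.763521.
k*log2(n/k) ≈ 253*2.763521 = 699.170813.
floor(699.170813) = 699.

699


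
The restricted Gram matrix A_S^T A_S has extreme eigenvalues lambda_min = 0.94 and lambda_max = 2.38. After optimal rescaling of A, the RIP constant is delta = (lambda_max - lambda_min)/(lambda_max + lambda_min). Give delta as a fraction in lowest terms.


lambda_max - lambda_min = 2.38 - 0.94 = 1.44.
lambda_max + lambda_min = 2.38 + 0.94 = 3.32.
delta = 1.44/3.32 = 144/332 = 36/83.

36/83


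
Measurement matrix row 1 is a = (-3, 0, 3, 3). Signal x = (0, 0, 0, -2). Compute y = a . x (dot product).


Non-zero terms: ['3*-2']
Products: [-6]
y = sum = -6.

-6


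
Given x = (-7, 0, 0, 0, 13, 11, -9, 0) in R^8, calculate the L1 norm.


Non-zero entries: [(0, -7), (4, 13), (5, 11), (6, -9)]
Absolute values: [7, 13, 11, 9]
||x||_1 = sum = 40.

40


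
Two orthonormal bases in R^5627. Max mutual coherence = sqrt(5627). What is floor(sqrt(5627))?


75^2 = 5625 <= 5627 < 5776 = 76^2, so 75 <= sqrt(5627) < 76.
floor(sqrt(5627)) = 75.

75


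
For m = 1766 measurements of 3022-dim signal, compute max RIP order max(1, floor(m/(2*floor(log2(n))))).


floor(log2(3022)) = 11.
2*11 = 22.
m/(2*floor(log2(n))) = 1766/22 ≈ 80.2727.
floor = 80.
k = max(1, 80) = 80.

80


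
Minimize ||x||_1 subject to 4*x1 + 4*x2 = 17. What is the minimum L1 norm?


Axis intercepts:
  x1 = 17/4, x2 = 0: L1 = 17/4
  x1 = 0, x2 = 17/4: L1 = 17/4
x* = (17/4, 0)
||x*||_1 = 17/4.

17/4


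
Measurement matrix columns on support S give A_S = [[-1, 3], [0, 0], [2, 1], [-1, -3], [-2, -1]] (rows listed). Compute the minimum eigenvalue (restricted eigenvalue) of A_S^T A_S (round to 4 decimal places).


A_S^T A_S = [[10, 4], [4, 20]].
trace = 30.
det = 184.
disc = trace^2 - 4*det = 900 - 4*184 = 164.
sqrt(164) ≈ 12.806248.
lam_min = (30 - sqrt(164))/2 ≈ (30 - 12.806248)/2 = 8.596876 ≈ 8.5969.

8.5969


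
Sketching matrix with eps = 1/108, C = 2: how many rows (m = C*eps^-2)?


1/eps = 108.
(1/eps)^2 = 11664.
m = 2*11664 = 23328.

23328


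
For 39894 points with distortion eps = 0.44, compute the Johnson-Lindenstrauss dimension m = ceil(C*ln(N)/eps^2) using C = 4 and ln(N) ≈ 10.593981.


ln(39894) ≈ 10.593981.
eps^2 = 0.44^2 = 0.1936.
C*ln(N)/eps^2 ≈ 4*10.593981/0.1936 ≈ 218.8839.
m = ceil(218.8839) = 219.

219


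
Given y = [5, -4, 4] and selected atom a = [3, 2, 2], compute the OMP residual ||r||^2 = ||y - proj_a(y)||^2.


a^T a = 17.
a^T y = 15.
coeff = 15/17 = 15/17.
||r||^2 = 744/17.

744/17


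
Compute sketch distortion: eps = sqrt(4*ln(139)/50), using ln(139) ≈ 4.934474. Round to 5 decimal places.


ln(139) ≈ 4.934474.
4*ln(N)/m ≈ 4*4.934474/50 ≈ 0.39475792.
eps = sqrt(0.39475792) ≈ 0.6282976 ≈ 0.62830.

0.62830


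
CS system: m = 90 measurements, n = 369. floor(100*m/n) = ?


100*m/n = 100*90/369 ≈ 24.3902.
floor = 24.

24


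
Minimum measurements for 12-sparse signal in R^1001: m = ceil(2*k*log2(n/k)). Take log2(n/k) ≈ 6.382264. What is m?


log2(n/k) = log2(1001/12) ≈ 6.382264.
2*k*log2(n/k) ≈ 2*12*6.382264 = 153.174336.
m = ceil(153.174336) = 154.

154


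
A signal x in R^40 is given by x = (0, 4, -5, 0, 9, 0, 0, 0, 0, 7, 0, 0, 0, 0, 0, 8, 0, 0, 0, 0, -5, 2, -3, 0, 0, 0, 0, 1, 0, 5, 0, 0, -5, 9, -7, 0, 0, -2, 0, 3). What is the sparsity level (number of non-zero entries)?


Non-zero positions: [1, 2, 4, 9, 15, 20, 21, 22, 27, 29, 32, 33, 34, 37, 39].
Sparsity = 15.

15


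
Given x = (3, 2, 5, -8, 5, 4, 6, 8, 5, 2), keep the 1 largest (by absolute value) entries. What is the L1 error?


Sorted |x_i| descending: [8, 8, 6, 5, 5, 5, 4, 3, 2, 2]
Keep top 1: [8]
Tail entries: [8, 6, 5, 5, 5, 4, 3, 2, 2]
L1 error = sum of tail = 40.

40


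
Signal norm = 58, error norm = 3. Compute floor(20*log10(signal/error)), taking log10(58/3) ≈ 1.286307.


||x||/||e|| = 58/3.
log10(58/3) ≈ 1.286307.
20*log10(||x||/||e||) ≈ 20*1.286307 = 25.72614.
floor(25.72614) = 25.

25


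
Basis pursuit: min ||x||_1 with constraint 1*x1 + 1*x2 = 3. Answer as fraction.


Axis intercepts:
  x1 = 3, x2 = 0: L1 = 3
  x1 = 0, x2 = 3: L1 = 3
x* = (3, 0)
||x*||_1 = 3.

3


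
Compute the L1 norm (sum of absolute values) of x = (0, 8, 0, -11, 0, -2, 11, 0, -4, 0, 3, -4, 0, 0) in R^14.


Non-zero entries: [(1, 8), (3, -11), (5, -2), (6, 11), (8, -4), (10, 3), (11, -4)]
Absolute values: [8, 11, 2, 11, 4, 3, 4]
||x||_1 = sum = 43.

43


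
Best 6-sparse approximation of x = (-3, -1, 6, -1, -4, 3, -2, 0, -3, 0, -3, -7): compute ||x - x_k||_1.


Sorted |x_i| descending: [7, 6, 4, 3, 3, 3, 3, 2, 1, 1, 0, 0]
Keep top 6: [7, 6, 4, 3, 3, 3]
Tail entries: [3, 2, 1, 1, 0, 0]
L1 error = sum of tail = 7.

7


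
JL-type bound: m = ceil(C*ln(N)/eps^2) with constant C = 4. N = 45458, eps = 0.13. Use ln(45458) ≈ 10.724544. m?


ln(45458) ≈ 10.724544.
eps^2 = 0.13^2 = 0.0169.
C*ln(N)/eps^2 ≈ 4*10.724544/0.0169 ≈ 2538.3536.
m = ceil(2538.3536) = 2539.

2539


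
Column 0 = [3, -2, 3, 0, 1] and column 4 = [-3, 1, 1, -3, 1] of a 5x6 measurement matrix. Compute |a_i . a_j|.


Inner product: 3*-3 + -2*1 + 3*1 + 0*-3 + 1*1
Products: [-9, -2, 3, 0, 1]
Sum = -7.
|dot| = 7.

7


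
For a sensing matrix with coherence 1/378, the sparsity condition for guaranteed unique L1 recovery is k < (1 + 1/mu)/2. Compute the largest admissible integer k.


1/mu = 378.
1 + 1/mu = 379.
(1 + 1/mu)/2 = 189.5 is not an integer, so k_max = floor(189.5) = 189.

189


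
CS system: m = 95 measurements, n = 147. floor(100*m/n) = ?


100*m/n = 100*95/147 ≈ 64.6259.
floor = 64.

64


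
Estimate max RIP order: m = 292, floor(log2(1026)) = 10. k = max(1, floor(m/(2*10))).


floor(log2(1026)) = 10.
2*10 = 20.
m/(2*floor(log2(n))) = 292/20 ≈ 14.6.
floor = 14.
k = max(1, 14) = 14.

14


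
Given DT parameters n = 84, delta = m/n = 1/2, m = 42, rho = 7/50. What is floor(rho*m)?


m = 1/2*84 = 42.
rho = 7/50.
rho*m = 7/50*42 = 5.88.
k = floor(5.88) = 5.

5


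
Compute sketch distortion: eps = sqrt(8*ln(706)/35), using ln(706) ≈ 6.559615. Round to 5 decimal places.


ln(706) ≈ 6.559615.
8*ln(N)/m ≈ 8*6.559615/35 ≈ 1.49934057.
eps = sqrt(1.49934057) ≈ 1.2244756 ≈ 1.22448.

1.22448


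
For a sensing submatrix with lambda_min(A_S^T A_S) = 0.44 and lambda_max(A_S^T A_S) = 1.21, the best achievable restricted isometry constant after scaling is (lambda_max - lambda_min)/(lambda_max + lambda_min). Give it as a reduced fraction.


lambda_max - lambda_min = 1.21 - 0.44 = 0.77.
lambda_max + lambda_min = 1.21 + 0.44 = 1.65.
delta = 0.77/1.65 = 77/165 = 7/15.

7/15


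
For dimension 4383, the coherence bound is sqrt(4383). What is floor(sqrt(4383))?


66^2 = 4356 <= 4383 < 4489 = 67^2, so 66 <= sqrt(4383) < 67.
floor(sqrt(4383)) = 66.

66


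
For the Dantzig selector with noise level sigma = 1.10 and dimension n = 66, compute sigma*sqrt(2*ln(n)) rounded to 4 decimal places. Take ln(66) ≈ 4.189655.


ln(66) ≈ 4.189655.
2*ln(n) ≈ 8.37931.
sqrt(2*ln(n)) ≈ sqrt(8.37931) ≈ 2.894704.
threshold ≈ 1.10*2.894704 = 3.1841744 ≈ 3.1842.

3.1842


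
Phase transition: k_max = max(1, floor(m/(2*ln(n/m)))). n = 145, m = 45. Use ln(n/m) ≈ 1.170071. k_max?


n/m = 145/45 = 29/9.
ln(n/m) ≈ 1.170071.
2*ln(n/m) ≈ 2.340142.
m/(2*ln(n/m)) ≈ 45/2.340142 ≈ 19.2296.
floor = 19.
k_max = max(1, 19) = 19.

19


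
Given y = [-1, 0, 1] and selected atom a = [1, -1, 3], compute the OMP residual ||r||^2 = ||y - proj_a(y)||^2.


a^T a = 11.
a^T y = 2.
coeff = 2/11 = 2/11.
||r||^2 = 18/11.

18/11


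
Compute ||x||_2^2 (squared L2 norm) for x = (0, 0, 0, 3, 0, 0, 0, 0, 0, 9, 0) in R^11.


Non-zero entries: [(3, 3), (9, 9)]
Squares: [9, 81]
||x||_2^2 = sum = 90.

90


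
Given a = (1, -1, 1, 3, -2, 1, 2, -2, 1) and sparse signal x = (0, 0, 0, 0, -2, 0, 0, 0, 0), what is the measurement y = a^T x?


Non-zero terms: ['-2*-2']
Products: [4]
y = sum = 4.

4


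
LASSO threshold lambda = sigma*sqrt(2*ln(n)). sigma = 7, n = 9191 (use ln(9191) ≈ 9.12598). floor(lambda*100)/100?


ln(9191) ≈ 9.12598.
2*ln(n) ≈ 18.25196.
sqrt(2*ln(n)) ≈ sqrt(18.25196) ≈ 4.272231.
lambda ≈ 7*4.272231 = 29.905617.
floor(lambda*100)/100 = 29.90.

29.90


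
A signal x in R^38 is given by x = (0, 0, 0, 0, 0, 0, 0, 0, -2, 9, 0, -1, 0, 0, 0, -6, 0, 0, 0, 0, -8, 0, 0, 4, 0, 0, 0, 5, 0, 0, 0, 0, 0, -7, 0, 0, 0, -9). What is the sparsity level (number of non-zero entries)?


Non-zero positions: [8, 9, 11, 15, 20, 23, 27, 33, 37].
Sparsity = 9.

9


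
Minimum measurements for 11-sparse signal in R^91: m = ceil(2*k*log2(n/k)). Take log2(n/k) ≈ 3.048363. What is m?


log2(n/k) = log2(91/11) ≈ 3.048363.
2*k*log2(n/k) ≈ 2*11*3.048363 = 67.063986.
m = ceil(67.063986) = 68.

68


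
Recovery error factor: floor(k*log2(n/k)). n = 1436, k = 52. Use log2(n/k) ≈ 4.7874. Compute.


log2(n/k) = log2(1436/52) ≈ 4.7874.
k*log2(n/k) ≈ 52*4.7874 = 248.9448.
floor(248.9448) = 248.

248


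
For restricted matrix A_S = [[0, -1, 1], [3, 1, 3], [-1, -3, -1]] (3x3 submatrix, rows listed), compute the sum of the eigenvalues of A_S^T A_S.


Sum of eigenvalues of A_S^T A_S = trace(A_S^T A_S) = sum of squared column norms of A_S.
A_S^T A_S diagonal: [10, 11, 11].
trace = 10 + 11 + 11 = 32.

32


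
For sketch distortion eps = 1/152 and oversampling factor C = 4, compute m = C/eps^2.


1/eps = 152.
(1/eps)^2 = 23104.
m = 4*23104 = 92416.

92416


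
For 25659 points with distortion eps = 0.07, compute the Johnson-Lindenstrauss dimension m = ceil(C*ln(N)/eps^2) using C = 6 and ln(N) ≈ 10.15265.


ln(25659) ≈ 10.15265.
eps^2 = 0.07^2 = 0.0049.
C*ln(N)/eps^2 ≈ 6*10.15265/0.0049 ≈ 12431.8163.
m = ceil(12431.8163) = 12432.

12432


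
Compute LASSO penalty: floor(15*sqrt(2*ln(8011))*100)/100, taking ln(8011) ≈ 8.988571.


ln(8011) ≈ 8.988571.
2*ln(n) ≈ 17.977142.
sqrt(2*ln(n)) ≈ sqrt(17.977142) ≈ 4.239946.
lambda ≈ 15*4.239946 = 63.59919.
floor(lambda*100)/100 = 63.59.

63.59


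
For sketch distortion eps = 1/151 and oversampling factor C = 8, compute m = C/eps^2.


1/eps = 151.
(1/eps)^2 = 22801.
m = 8*22801 = 182408.

182408


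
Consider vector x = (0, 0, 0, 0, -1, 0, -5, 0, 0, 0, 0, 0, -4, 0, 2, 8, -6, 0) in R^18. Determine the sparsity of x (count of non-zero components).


Non-zero positions: [4, 6, 12, 14, 15, 16].
Sparsity = 6.

6


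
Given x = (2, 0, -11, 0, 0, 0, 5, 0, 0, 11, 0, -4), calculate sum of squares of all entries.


Non-zero entries: [(0, 2), (2, -11), (6, 5), (9, 11), (11, -4)]
Squares: [4, 121, 25, 121, 16]
||x||_2^2 = sum = 287.

287


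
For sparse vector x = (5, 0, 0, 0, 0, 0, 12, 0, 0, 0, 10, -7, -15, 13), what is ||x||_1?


Non-zero entries: [(0, 5), (6, 12), (10, 10), (11, -7), (12, -15), (13, 13)]
Absolute values: [5, 12, 10, 7, 15, 13]
||x||_1 = sum = 62.

62


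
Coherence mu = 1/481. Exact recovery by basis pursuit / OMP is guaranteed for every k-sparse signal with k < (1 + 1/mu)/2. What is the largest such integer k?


1/mu = 481.
1 + 1/mu = 482.
(1 + 1/mu)/2 = 241 is an integer and the inequality is strict, so k_max = 241 - 1 = 240.

240


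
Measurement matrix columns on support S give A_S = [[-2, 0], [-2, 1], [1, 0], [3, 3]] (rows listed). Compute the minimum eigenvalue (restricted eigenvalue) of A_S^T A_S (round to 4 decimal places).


A_S^T A_S = [[18, 7], [7, 10]].
trace = 28.
det = 131.
disc = trace^2 - 4*det = 784 - 4*131 = 260.
sqrt(260) ≈ 16.124515.
lam_min = (28 - sqrt(260))/2 ≈ (28 - 16.124515)/2 = 5.9377425 ≈ 5.9377.

5.9377


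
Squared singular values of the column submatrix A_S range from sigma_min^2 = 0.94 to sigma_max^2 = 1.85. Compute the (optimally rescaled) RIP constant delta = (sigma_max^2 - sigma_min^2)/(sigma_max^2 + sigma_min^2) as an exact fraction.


lambda_max - lambda_min = 1.85 - 0.94 = 0.91.
lambda_max + lambda_min = 1.85 + 0.94 = 2.79.
delta = 0.91/2.79 = 91/279.

91/279


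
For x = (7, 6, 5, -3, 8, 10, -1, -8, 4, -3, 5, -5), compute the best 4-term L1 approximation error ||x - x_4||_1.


Sorted |x_i| descending: [10, 8, 8, 7, 6, 5, 5, 5, 4, 3, 3, 1]
Keep top 4: [10, 8, 8, 7]
Tail entries: [6, 5, 5, 5, 4, 3, 3, 1]
L1 error = sum of tail = 32.

32


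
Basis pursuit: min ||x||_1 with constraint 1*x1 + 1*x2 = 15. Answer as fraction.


Axis intercepts:
  x1 = 15, x2 = 0: L1 = 15
  x1 = 0, x2 = 15: L1 = 15
x* = (15, 0)
||x*||_1 = 15.

15


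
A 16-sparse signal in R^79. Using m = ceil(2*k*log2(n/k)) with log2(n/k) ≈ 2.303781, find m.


log2(n/k) = log2(79/16) ≈ 2.303781.
2*k*log2(n/k) ≈ 2*16*2.303781 = 73.720992.
m = ceil(73.720992) = 74.

74


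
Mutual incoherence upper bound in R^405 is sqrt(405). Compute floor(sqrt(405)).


20^2 = 400 <= 405 < 441 = 21^2, so 20 <= sqrt(405) < 21.
floor(sqrt(405)) = 20.

20


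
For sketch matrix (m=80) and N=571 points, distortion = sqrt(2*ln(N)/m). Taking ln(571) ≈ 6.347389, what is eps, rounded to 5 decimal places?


ln(571) ≈ 6.347389.
2*ln(N)/m ≈ 2*6.347389/80 ≈ 0.15868472.
eps = sqrt(0.15868472) ≈ 0.3983525 ≈ 0.39835.

0.39835


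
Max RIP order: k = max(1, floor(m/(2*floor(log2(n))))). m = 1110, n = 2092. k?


floor(log2(2092)) = 11.
2*11 = 22.
m/(2*floor(log2(n))) = 1110/22 ≈ 50.4545.
floor = 50.
k = max(1, 50) = 50.

50


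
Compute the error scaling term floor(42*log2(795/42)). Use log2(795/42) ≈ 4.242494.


log2(n/k) = log2(795/42) ≈ 4.242494.
k*log2(n/k) ≈ 42*4.242494 = 178.184748.
floor(178.184748) = 178.

178


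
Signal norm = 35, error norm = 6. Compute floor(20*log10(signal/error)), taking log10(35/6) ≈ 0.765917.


||x||/||e|| = 35/6.
log10(35/6) ≈ 0.765917.
20*log10(||x||/||e||) ≈ 20*0.765917 = 15.31834.
floor(15.31834) = 15.

15


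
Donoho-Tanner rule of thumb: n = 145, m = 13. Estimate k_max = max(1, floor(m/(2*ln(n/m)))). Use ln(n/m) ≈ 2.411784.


n/m = 145/13.
ln(n/m) ≈ 2.411784.
2*ln(n/m) ≈ 4.823568.
m/(2*ln(n/m)) ≈ 13/4.823568 ≈ 2.6951.
floor = 2.
k_max = max(1, 2) = 2.

2


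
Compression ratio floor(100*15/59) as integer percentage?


100*m/n = 100*15/59 ≈ 25.4237.
floor = 25.

25


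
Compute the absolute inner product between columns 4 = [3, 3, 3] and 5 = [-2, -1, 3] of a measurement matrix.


Inner product: 3*-2 + 3*-1 + 3*3
Products: [-6, -3, 9]
Sum = 0.
|dot| = 0.

0


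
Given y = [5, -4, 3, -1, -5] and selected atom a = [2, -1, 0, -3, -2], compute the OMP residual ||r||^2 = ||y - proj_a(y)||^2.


a^T a = 18.
a^T y = 27.
coeff = 27/18 = 3/2.
||r||^2 = 71/2.

71/2


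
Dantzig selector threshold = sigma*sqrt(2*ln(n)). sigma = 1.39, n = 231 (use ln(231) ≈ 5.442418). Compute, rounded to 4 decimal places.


ln(231) ≈ 5.442418.
2*ln(n) ≈ 10.884836.
sqrt(2*ln(n)) ≈ sqrt(10.884836) ≈ 3.299217.
threshold ≈ 1.39*3.299217 = 4.58591163 ≈ 4.5859.

4.5859


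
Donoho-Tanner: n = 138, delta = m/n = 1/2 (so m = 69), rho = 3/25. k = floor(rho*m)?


m = 1/2*138 = 69.
rho = 3/25.
rho*m = 3/25*69 = 8.28.
k = floor(8.28) = 8.

8


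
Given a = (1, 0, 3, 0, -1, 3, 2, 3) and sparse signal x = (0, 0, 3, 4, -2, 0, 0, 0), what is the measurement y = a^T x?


Non-zero terms: ['3*3', '0*4', '-1*-2']
Products: [9, 0, 2]
y = sum = 11.

11


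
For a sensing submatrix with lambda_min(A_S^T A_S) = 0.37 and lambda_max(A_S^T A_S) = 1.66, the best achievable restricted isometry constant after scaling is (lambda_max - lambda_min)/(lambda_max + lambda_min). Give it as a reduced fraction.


lambda_max - lambda_min = 1.66 - 0.37 = 1.29.
lambda_max + lambda_min = 1.66 + 0.37 = 2.03.
delta = 1.29/2.03 = 129/203.

129/203


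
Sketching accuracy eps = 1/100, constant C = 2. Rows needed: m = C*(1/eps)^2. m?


1/eps = 100.
(1/eps)^2 = 10000.
m = 2*10000 = 20000.

20000


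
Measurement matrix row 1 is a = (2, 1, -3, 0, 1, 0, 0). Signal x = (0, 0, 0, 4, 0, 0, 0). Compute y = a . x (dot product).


Non-zero terms: ['0*4']
Products: [0]
y = sum = 0.

0


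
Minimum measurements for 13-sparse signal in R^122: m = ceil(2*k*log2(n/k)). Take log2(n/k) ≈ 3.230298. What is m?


log2(n/k) = log2(122/13) ≈ 3.230298.
2*k*log2(n/k) ≈ 2*13*3.230298 = 83.987748.
m = ceil(83.987748) = 84.

84


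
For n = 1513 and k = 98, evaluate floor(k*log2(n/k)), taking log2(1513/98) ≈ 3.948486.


log2(n/k) = log2(1513/98) ≈ 3.948486.
k*log2(n/k) ≈ 98*3.948486 = 386.951628.
floor(386.951628) = 386.

386


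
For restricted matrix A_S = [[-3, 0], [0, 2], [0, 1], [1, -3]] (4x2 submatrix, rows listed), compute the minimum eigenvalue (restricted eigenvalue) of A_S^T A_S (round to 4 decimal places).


A_S^T A_S = [[10, -3], [-3, 14]].
trace = 24.
det = 131.
disc = trace^2 - 4*det = 576 - 4*131 = 52.
sqrt(52) ≈ 7.211103.
lam_min = (24 - sqrt(52))/2 ≈ (24 - 7.211103)/2 = 8.3944485 ≈ 8.3944.

8.3944


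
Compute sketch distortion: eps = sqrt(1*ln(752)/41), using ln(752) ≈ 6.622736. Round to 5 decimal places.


ln(752) ≈ 6.622736.
1*ln(N)/m ≈ 1*6.622736/41 ≈ 0.16153015.
eps = sqrt(0.16153015) ≈ 0.4019081 ≈ 0.40191.

0.40191


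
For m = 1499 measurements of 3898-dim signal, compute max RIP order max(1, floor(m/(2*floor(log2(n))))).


floor(log2(3898)) = 11.
2*11 = 22.
m/(2*floor(log2(n))) = 1499/22 ≈ 68.1364.
floor = 68.
k = max(1, 68) = 68.

68


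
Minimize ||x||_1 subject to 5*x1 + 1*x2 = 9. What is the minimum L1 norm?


Axis intercepts:
  x1 = 9/5, x2 = 0: L1 = 9/5
  x1 = 0, x2 = 9: L1 = 9
x* = (9/5, 0)
||x*||_1 = 9/5.

9/5


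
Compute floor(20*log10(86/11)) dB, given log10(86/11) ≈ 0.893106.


||x||/||e|| = 86/11.
log10(86/11) ≈ 0.893106.
20*log10(||x||/||e||) ≈ 20*0.893106 = 17.86212.
floor(17.86212) = 17.

17


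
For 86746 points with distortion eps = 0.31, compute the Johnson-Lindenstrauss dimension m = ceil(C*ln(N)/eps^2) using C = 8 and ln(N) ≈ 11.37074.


ln(86746) ≈ 11.37074.
eps^2 = 0.31^2 = 0.0961.
C*ln(N)/eps^2 ≈ 8*11.37074/0.0961 ≈ 946.5757.
m = ceil(946.5757) = 947.

947


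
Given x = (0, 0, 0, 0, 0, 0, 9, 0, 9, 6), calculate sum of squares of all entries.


Non-zero entries: [(6, 9), (8, 9), (9, 6)]
Squares: [81, 81, 36]
||x||_2^2 = sum = 198.

198


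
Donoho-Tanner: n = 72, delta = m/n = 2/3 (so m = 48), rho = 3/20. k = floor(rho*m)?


m = 2/3*72 = 48.
rho = 3/20.
rho*m = 3/20*48 = 7.2.
k = floor(7.2) = 7.

7


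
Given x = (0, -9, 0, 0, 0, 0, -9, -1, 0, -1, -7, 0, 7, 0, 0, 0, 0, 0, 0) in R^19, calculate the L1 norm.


Non-zero entries: [(1, -9), (6, -9), (7, -1), (9, -1), (10, -7), (12, 7)]
Absolute values: [9, 9, 1, 1, 7, 7]
||x||_1 = sum = 34.

34


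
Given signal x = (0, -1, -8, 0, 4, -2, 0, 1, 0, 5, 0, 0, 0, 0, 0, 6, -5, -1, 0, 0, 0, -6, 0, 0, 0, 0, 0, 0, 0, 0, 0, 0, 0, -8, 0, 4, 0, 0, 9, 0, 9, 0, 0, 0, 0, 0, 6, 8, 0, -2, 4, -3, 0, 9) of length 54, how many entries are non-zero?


Non-zero positions: [1, 2, 4, 5, 7, 9, 15, 16, 17, 21, 33, 35, 38, 40, 46, 47, 49, 50, 51, 53].
Sparsity = 20.

20


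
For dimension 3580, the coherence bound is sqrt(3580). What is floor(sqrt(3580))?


59^2 = 3481 <= 3580 < 3600 = 60^2, so 59 <= sqrt(3580) < 60.
floor(sqrt(3580)) = 59.

59


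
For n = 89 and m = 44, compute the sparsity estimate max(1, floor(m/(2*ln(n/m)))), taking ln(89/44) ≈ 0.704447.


n/m = 89/44.
ln(n/m) ≈ 0.704447.
2*ln(n/m) ≈ 1.408894.
m/(2*ln(n/m)) ≈ 44/1.408894 ≈ 31.2302.
floor = 31.
k_max = max(1, 31) = 31.

31


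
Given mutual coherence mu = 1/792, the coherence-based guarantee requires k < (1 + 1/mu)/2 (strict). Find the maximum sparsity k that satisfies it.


1/mu = 792.
1 + 1/mu = 793.
(1 + 1/mu)/2 = 396.5 is not an integer, so k_max = floor(396.5) = 396.

396


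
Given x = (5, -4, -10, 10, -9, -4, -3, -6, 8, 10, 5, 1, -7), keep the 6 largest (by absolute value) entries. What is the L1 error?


Sorted |x_i| descending: [10, 10, 10, 9, 8, 7, 6, 5, 5, 4, 4, 3, 1]
Keep top 6: [10, 10, 10, 9, 8, 7]
Tail entries: [6, 5, 5, 4, 4, 3, 1]
L1 error = sum of tail = 28.

28


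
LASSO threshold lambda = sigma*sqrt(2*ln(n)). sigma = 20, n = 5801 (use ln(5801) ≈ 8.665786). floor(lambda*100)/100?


ln(5801) ≈ 8.665786.
2*ln(n) ≈ 17.331572.
sqrt(2*ln(n)) ≈ sqrt(17.331572) ≈ 4.16312.
lambda ≈ 20*4.16312 = 83.2624.
floor(lambda*100)/100 = 83.26.

83.26


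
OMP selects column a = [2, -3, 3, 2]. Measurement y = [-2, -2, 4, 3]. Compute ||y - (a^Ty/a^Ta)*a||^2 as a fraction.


a^T a = 26.
a^T y = 20.
coeff = 20/26 = 10/13.
||r||^2 = 229/13.

229/13


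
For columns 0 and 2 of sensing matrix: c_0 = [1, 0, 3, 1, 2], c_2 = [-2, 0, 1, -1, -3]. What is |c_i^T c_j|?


Inner product: 1*-2 + 0*0 + 3*1 + 1*-1 + 2*-3
Products: [-2, 0, 3, -1, -6]
Sum = -6.
|dot| = 6.

6


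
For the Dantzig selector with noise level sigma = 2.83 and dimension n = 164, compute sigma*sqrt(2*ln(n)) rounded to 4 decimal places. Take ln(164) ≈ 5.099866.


ln(164) ≈ 5.099866.
2*ln(n) ≈ 10.199732.
sqrt(2*ln(n)) ≈ sqrt(10.199732) ≈ 3.193702.
threshold ≈ 2.83*3.193702 = 9.03817666 ≈ 9.0382.

9.0382


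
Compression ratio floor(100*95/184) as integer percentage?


100*m/n = 100*95/184 ≈ 51.6304.
floor = 51.

51


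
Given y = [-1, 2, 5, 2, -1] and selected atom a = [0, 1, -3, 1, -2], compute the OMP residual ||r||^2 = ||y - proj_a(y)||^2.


a^T a = 15.
a^T y = -9.
coeff = -9/15 = -3/5.
||r||^2 = 148/5.

148/5


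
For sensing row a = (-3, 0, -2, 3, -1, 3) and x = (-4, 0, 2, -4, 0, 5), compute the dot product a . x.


Non-zero terms: ['-3*-4', '-2*2', '3*-4', '3*5']
Products: [12, -4, -12, 15]
y = sum = 11.

11


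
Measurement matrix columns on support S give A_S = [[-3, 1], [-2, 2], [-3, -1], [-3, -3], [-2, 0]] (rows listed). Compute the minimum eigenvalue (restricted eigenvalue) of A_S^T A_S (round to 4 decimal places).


A_S^T A_S = [[35, 5], [5, 15]].
trace = 50.
det = 500.
disc = trace^2 - 4*det = 2500 - 4*500 = 500.
sqrt(500) ≈ 22.360680.
lam_min = (50 - sqrt(500))/2 ≈ (50 - 22.360680)/2 = 13.81966 ≈ 13.8197.

13.8197


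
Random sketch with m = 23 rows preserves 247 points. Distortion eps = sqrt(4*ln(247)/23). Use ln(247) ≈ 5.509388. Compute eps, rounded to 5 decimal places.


ln(247) ≈ 5.509388.
4*ln(N)/m ≈ 4*5.509388/23 ≈ 0.95815443.
eps = sqrt(0.95815443) ≈ 0.9788536 ≈ 0.97885.

0.97885


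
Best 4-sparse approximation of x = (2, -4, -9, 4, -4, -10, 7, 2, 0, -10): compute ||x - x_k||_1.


Sorted |x_i| descending: [10, 10, 9, 7, 4, 4, 4, 2, 2, 0]
Keep top 4: [10, 10, 9, 7]
Tail entries: [4, 4, 4, 2, 2, 0]
L1 error = sum of tail = 16.

16


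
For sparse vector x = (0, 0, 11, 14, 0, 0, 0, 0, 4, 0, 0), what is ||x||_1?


Non-zero entries: [(2, 11), (3, 14), (8, 4)]
Absolute values: [11, 14, 4]
||x||_1 = sum = 29.

29


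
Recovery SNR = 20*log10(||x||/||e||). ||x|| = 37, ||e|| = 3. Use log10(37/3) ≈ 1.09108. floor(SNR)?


||x||/||e|| = 37/3.
log10(37/3) ≈ 1.09108.
20*log10(||x||/||e||) ≈ 20*1.09108 = 21.8216.
floor(21.8216) = 21.

21


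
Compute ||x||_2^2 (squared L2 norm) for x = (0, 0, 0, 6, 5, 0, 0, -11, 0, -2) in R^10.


Non-zero entries: [(3, 6), (4, 5), (7, -11), (9, -2)]
Squares: [36, 25, 121, 4]
||x||_2^2 = sum = 186.

186


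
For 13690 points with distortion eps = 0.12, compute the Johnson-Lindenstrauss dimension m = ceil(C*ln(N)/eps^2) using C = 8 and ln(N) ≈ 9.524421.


ln(13690) ≈ 9.524421.
eps^2 = 0.12^2 = 0.0144.
C*ln(N)/eps^2 ≈ 8*9.524421/0.0144 ≈ 5291.345.
m = ceil(5291.345) = 5292.

5292


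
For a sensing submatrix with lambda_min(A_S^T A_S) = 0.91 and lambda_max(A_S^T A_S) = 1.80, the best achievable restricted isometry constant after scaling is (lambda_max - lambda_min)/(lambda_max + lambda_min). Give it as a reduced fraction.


lambda_max - lambda_min = 1.80 - 0.91 = 0.89.
lambda_max + lambda_min = 1.80 + 0.91 = 2.71.
delta = 0.89/2.71 = 89/271.

89/271


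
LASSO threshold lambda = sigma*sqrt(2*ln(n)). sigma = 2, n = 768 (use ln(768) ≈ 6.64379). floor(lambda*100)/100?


ln(768) ≈ 6.64379.
2*ln(n) ≈ 13.28758.
sqrt(2*ln(n)) ≈ sqrt(13.28758) ≈ 3.645213.
lambda ≈ 2*3.645213 = 7.290426.
floor(lambda*100)/100 = 7.29.

7.29


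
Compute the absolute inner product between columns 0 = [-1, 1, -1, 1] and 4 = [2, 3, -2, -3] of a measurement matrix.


Inner product: -1*2 + 1*3 + -1*-2 + 1*-3
Products: [-2, 3, 2, -3]
Sum = 0.
|dot| = 0.

0


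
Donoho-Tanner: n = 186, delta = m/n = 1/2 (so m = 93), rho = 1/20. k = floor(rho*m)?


m = 1/2*186 = 93.
rho = 1/20.
rho*m = 1/20*93 = 4.65.
k = floor(4.65) = 4.

4


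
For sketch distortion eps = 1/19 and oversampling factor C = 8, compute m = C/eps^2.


1/eps = 19.
(1/eps)^2 = 361.
m = 8*361 = 2888.

2888


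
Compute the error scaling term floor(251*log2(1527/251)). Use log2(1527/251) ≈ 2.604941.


log2(n/k) = log2(1527/251) ≈ 2.604941.
k*log2(n/k) ≈ 251*2.604941 = 653.840191.
floor(653.840191) = 653.

653


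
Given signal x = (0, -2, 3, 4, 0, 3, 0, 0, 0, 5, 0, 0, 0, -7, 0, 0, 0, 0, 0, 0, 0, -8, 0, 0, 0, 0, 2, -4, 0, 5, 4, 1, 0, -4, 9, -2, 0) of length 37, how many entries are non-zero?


Non-zero positions: [1, 2, 3, 5, 9, 13, 21, 26, 27, 29, 30, 31, 33, 34, 35].
Sparsity = 15.

15


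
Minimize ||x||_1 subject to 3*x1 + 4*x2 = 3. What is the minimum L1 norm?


Axis intercepts:
  x1 = 1, x2 = 0: L1 = 1
  x1 = 0, x2 = 3/4: L1 = 3/4
x* = (0, 3/4)
||x*||_1 = 3/4.

3/4


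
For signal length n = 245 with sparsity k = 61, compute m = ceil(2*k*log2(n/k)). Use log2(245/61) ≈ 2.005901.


log2(n/k) = log2(245/61) ≈ 2.005901.
2*k*log2(n/k) ≈ 2*61*2.005901 = 244.719922.
m = ceil(244.719922) = 245.

245


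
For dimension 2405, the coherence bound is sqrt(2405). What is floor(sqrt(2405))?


49^2 = 2401 <= 2405 < 2500 = 50^2, so 49 <= sqrt(2405) < 50.
floor(sqrt(2405)) = 49.

49


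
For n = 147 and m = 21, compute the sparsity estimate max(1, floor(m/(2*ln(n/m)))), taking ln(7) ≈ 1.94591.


n/m = 147/21 = 7.
ln(n/m) ≈ 1.94591.
2*ln(n/m) ≈ 3.89182.
m/(2*ln(n/m)) ≈ 21/3.89182 ≈ 5.3959.
floor = 5.
k_max = max(1, 5) = 5.

5


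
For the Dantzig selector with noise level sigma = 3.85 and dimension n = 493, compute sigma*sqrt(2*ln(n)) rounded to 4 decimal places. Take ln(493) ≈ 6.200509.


ln(493) ≈ 6.200509.
2*ln(n) ≈ 12.401018.
sqrt(2*ln(n)) ≈ sqrt(12.401018) ≈ 3.521508.
threshold ≈ 3.85*3.521508 = 13.5578058 ≈ 13.5578.

13.5578


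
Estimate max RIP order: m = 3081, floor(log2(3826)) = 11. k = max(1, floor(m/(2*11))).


floor(log2(3826)) = 11.
2*11 = 22.
m/(2*floor(log2(n))) = 3081/22 ≈ 140.0455.
floor = 140.
k = max(1, 140) = 140.

140


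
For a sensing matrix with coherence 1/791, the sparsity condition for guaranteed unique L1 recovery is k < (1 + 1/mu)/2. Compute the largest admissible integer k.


1/mu = 791.
1 + 1/mu = 792.
(1 + 1/mu)/2 = 396 is an integer and the inequality is strict, so k_max = 396 - 1 = 395.

395


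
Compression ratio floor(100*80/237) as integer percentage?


100*m/n = 100*80/237 ≈ 33.7553.
floor = 33.

33


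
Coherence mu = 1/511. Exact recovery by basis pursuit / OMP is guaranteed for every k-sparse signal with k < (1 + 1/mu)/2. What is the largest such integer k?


1/mu = 511.
1 + 1/mu = 512.
(1 + 1/mu)/2 = 256 is an integer and the inequality is strict, so k_max = 256 - 1 = 255.

255


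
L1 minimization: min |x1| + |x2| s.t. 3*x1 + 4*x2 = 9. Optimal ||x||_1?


Axis intercepts:
  x1 = 3, x2 = 0: L1 = 3
  x1 = 0, x2 = 9/4: L1 = 9/4
x* = (0, 9/4)
||x*||_1 = 9/4.

9/4


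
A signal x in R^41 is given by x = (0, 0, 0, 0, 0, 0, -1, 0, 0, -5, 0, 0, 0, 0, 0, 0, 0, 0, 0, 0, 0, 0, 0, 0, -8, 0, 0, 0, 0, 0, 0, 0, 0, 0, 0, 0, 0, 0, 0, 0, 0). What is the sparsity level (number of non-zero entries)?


Non-zero positions: [6, 9, 24].
Sparsity = 3.

3
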